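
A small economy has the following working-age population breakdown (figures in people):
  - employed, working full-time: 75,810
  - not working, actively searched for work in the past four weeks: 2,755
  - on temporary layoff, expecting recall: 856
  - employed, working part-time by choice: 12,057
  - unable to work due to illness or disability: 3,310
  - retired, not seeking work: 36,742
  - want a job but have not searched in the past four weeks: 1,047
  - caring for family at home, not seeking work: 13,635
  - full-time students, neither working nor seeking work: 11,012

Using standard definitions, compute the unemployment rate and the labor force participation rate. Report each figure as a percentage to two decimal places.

Employed = 75,810 + 12,057 = 87,867.
Unemployed = 2,755 + 856 = 3,611 (jobless and actively searching, or on temporary layoff).
Labor force = 87,867 + 3,611 = 91,478.
Not in labor force = 3,310 + 36,742 + 1,047 + 13,635 + 11,012 = 65,746 (those not working and not actively searching are outside the labor force — including those who want a job but have given up searching).
Civilian working-age population = 91,478 + 65,746 = 157,224.
Unemployment rate = 3,611 / 91,478 = 3.95%.
Labor force participation rate = 91,478 / 157,224 = 58.18%.

Unemployment rate ≈ 3.95%; labor force participation rate ≈ 58.18%.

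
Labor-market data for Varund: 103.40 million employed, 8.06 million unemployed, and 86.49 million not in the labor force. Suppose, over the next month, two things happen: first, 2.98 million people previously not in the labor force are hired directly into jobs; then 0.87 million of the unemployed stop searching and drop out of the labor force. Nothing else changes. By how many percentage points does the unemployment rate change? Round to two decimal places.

The unemployment rate changes by −0.90 percentage points.

Initially, labor force = 103.40 + 8.06 = 111.46 million, so u = 8.06/111.46 = 7.23%.
After the first change, employed and labor force both rise by 2.98; unemployed unchanged → E = 106.38, U = 8.06, labor force = 114.44 million.
After the second change, unemployed and labor force both fall by 0.87 → E = 106.38, U = 7.19, labor force = 113.57 million.
New unemployment rate = 7.19 / 113.57 = 6.33%.
Change = 6.33% − 7.23% = −0.90 percentage points.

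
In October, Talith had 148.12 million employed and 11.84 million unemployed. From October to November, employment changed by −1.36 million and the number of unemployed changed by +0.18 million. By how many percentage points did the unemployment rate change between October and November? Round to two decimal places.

The unemployment rate changed by +0.17 percentage points.

October: labor force = 148.12 + 11.84 = 159.96; u = 11.84/159.96 = 7.40%.
November: labor force = 146.76 + 12.02 = 158.78; u = 12.02/158.78 = 7.57%.
Change = 7.57% − 7.40% = +0.17 pp.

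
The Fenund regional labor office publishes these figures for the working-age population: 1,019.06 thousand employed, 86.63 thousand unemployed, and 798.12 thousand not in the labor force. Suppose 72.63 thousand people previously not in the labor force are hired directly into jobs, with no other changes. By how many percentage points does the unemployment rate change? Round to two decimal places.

Initially, labor force = 1,019.06 + 86.63 = 1,105.69 thousand, so u = 86.63/1,105.69 = 7.83%.
After the change, employed and labor force both rise by 72.63; unemployed unchanged → E = 1,091.69, U = 86.63, labor force = 1,178.32 thousand.
New unemployment rate = 86.63 / 1,178.32 = 7.35%.
Change = 7.35% − 7.83% = −0.48 percentage points.

The unemployment rate changes by −0.48 percentage points.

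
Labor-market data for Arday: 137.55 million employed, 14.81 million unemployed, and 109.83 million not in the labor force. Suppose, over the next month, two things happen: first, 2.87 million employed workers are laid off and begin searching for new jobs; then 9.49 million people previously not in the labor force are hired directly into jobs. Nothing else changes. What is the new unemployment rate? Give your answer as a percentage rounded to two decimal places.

Initially, labor force = 137.55 + 14.81 = 152.36 million, so u = 14.81/152.36 = 9.72%.
After the first change, employed falls and unemployed rises by 2.87; labor force unchanged → E = 134.68, U = 17.68, labor force = 152.36 million.
After the second change, employed and labor force both rise by 9.49; unemployed unchanged → E = 144.17, U = 17.68, labor force = 161.85 million.
New unemployment rate = 17.68 / 161.85 = 10.92%.

New unemployment rate ≈ 10.92%.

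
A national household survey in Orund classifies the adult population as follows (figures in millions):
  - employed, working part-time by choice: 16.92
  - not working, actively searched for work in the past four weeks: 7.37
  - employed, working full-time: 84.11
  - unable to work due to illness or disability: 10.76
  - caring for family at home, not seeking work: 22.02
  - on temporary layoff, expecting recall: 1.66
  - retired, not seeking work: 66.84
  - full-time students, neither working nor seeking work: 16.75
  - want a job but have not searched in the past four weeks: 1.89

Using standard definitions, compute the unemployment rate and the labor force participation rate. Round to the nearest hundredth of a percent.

Unemployment rate ≈ 8.20%; labor force participation rate ≈ 48.20%.

Employed = 16.92 + 84.11 = 101.03 million.
Unemployed = 7.37 + 1.66 = 9.03 million (jobless and actively searching, or on temporary layoff).
Labor force = 101.03 + 9.03 = 110.06 million.
Not in labor force = 10.76 + 22.02 + 66.84 + 16.75 + 1.89 = 118.26 million (those not working and not actively searching are outside the labor force — including those who want a job but have given up searching).
Civilian working-age population = 110.06 + 118.26 = 228.32 million.
Unemployment rate = 9.03 / 110.06 = 8.20%.
Labor force participation rate = 110.06 / 228.32 = 48.20%.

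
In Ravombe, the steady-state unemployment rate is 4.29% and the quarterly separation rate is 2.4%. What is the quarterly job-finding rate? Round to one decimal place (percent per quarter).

From u* = s/(s+f): f = s·(1−u)/u.
f = 2.4 × (1 − 0.0429) / 0.0429 = 2.2970 / 0.0429 ≈ 53.5% per quarter.

Job-finding rate ≈ 53.5% per quarter.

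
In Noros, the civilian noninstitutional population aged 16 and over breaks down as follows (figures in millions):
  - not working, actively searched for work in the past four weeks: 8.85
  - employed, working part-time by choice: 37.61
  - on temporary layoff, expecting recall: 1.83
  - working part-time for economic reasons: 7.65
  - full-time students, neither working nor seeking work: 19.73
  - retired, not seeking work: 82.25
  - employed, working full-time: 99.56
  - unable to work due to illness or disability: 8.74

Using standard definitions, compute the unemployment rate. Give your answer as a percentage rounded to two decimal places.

Employed = 37.61 + 7.65 + 99.56 = 144.82 million (anyone who worked, including part-time for economic reasons, counts as employed).
Unemployed = 8.85 + 1.83 = 10.68 million (jobless and actively searching, or on temporary layoff).
Labor force = 144.82 + 10.68 = 155.50 million.
Unemployment rate = 10.68 / 155.50 = 6.87%.

Unemployment rate ≈ 6.87%.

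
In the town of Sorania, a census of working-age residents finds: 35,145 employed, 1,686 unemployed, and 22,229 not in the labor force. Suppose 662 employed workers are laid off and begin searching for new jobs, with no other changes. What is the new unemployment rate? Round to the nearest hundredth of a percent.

Initially, labor force = 35,145 + 1,686 = 36,831, so u = 1,686/36,831 = 4.58%.
After the change, employed falls and unemployed rises by 662; labor force unchanged → E = 34,483, U = 2,348, labor force = 36,831.
New unemployment rate = 2,348 / 36,831 = 6.38%.

New unemployment rate ≈ 6.38%.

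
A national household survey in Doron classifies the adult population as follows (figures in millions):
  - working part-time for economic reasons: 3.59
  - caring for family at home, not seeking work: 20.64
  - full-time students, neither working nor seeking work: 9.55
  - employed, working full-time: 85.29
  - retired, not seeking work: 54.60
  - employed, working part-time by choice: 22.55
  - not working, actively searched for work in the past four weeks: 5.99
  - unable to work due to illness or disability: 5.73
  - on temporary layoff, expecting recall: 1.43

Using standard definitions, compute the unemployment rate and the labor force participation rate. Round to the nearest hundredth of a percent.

Unemployment rate ≈ 6.24%; labor force participation rate ≈ 56.77%.

Employed = 3.59 + 85.29 + 22.55 = 111.43 million (anyone who worked, including part-time for economic reasons, counts as employed).
Unemployed = 5.99 + 1.43 = 7.42 million (jobless and actively searching, or on temporary layoff).
Labor force = 111.43 + 7.42 = 118.85 million.
Not in labor force = 20.64 + 9.55 + 54.60 + 5.73 = 90.52 million (those not working and not actively searching are outside the labor force).
Civilian working-age population = 118.85 + 90.52 = 209.37 million.
Unemployment rate = 7.42 / 118.85 = 6.24%.
Labor force participation rate = 118.85 / 209.37 = 56.77%.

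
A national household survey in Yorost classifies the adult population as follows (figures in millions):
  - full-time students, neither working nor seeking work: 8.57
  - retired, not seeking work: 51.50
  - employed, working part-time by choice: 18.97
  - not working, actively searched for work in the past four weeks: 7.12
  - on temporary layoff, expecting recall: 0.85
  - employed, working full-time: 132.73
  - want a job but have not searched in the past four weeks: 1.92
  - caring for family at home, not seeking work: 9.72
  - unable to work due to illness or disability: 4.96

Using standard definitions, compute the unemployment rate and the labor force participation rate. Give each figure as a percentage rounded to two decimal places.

Unemployment rate ≈ 4.99%; labor force participation rate ≈ 67.56%.

Employed = 18.97 + 132.73 = 151.70 million.
Unemployed = 7.12 + 0.85 = 7.97 million (jobless and actively searching, or on temporary layoff).
Labor force = 151.70 + 7.97 = 159.67 million.
Not in labor force = 8.57 + 51.50 + 1.92 + 9.72 + 4.96 = 76.67 million (those not working and not actively searching are outside the labor force — including those who want a job but have given up searching).
Civilian working-age population = 159.67 + 76.67 = 236.34 million.
Unemployment rate = 7.97 / 159.67 = 4.99%.
Labor force participation rate = 159.67 / 236.34 = 67.56%.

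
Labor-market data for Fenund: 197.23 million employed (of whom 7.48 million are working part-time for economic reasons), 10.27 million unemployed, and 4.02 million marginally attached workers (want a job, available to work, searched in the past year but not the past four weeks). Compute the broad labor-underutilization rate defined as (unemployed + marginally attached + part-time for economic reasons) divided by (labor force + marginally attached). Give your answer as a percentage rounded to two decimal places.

Labor force = 197.23 + 10.27 = 207.50 million.
Numerator = 10.27 + 4.02 + 7.48 = 21.77 million.
Denominator = 207.50 + 4.02 = 211.52 million.
Broad rate = 21.77 / 211.52 = 10.29%.

Broad underutilization rate ≈ 10.29%.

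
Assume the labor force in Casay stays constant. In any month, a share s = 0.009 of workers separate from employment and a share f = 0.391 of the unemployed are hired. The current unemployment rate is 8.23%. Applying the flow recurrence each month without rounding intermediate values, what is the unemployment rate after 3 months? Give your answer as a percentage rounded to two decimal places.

With a fixed labor force, u_{t+1} = u_t + s·(1−u_t) − f·u_t = u_t·(1−s−f) + s.
Here 1−s−f = 0.600 and s = 0.009.
u_1 = 0.082300 × 0.600 + 0.009 = 0.058380.
u_2 = 0.058380 × 0.600 + 0.009 = 0.044028.
u_3 = 0.044028 × 0.600 + 0.009 = 0.035417.

Unemployment rate after three months ≈ 3.54%.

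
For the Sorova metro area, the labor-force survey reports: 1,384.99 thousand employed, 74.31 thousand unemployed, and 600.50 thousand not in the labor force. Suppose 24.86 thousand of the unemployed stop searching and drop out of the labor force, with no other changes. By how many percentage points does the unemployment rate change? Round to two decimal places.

Initially, labor force = 1,384.99 + 74.31 = 1,459.30 thousand, so u = 74.31/1,459.30 = 5.09%.
After the change, unemployed and labor force both fall by 24.86 → E = 1,384.99, U = 49.45, labor force = 1,434.44 thousand.
New unemployment rate = 49.45 / 1,434.44 = 3.45%.
Change = 3.45% − 5.09% = −1.64 percentage points.

The unemployment rate changes by −1.64 percentage points.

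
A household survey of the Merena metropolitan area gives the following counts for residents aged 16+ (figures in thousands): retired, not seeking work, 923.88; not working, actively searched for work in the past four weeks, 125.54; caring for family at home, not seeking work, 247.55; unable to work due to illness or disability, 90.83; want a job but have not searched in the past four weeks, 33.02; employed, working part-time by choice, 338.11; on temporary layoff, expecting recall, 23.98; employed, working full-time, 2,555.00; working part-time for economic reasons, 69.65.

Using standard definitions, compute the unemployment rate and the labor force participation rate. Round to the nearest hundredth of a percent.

Unemployment rate ≈ 4.80%; labor force participation rate ≈ 70.61%.

Employed = 338.11 + 2,555.00 + 69.65 = 2,962.76 thousand (anyone who worked, including part-time for economic reasons, counts as employed).
Unemployed = 125.54 + 23.98 = 149.52 thousand (jobless and actively searching, or on temporary layoff).
Labor force = 2,962.76 + 149.52 = 3,112.28 thousand.
Not in labor force = 923.88 + 247.55 + 90.83 + 33.02 = 1,295.28 thousand (those not working and not actively searching are outside the labor force — including those who want a job but have given up searching).
Civilian working-age population = 3,112.28 + 1,295.28 = 4,407.56 thousand.
Unemployment rate = 149.52 / 3,112.28 = 4.80%.
Labor force participation rate = 3,112.28 / 4,407.56 = 70.61%.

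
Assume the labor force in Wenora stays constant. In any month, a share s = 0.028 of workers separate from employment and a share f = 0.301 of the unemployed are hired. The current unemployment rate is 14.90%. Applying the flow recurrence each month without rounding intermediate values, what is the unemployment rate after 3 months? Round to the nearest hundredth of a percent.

With a fixed labor force, u_{t+1} = u_t + s·(1−u_t) − f·u_t = u_t·(1−s−f) + s.
Here 1−s−f = 0.671 and s = 0.028.
u_1 = 0.149000 × 0.671 + 0.028 = 0.127979.
u_2 = 0.127979 × 0.671 + 0.028 = 0.113874.
u_3 = 0.113874 × 0.671 + 0.028 = 0.104409.

Unemployment rate after three months ≈ 10.44%.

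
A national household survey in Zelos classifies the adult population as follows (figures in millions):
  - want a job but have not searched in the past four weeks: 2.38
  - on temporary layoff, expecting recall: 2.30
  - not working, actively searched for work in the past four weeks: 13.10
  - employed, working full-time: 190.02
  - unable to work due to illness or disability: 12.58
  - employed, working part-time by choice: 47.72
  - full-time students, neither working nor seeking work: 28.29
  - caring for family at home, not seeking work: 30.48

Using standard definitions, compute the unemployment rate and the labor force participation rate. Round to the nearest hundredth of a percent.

Unemployment rate ≈ 6.08%; labor force participation rate ≈ 77.44%.

Employed = 190.02 + 47.72 = 237.74 million.
Unemployed = 2.30 + 13.10 = 15.40 million (jobless and actively searching, or on temporary layoff).
Labor force = 237.74 + 15.40 = 253.14 million.
Not in labor force = 2.38 + 12.58 + 28.29 + 30.48 = 73.73 million (those not working and not actively searching are outside the labor force — including those who want a job but have given up searching).
Civilian working-age population = 253.14 + 73.73 = 326.87 million.
Unemployment rate = 15.40 / 253.14 = 6.08%.
Labor force participation rate = 253.14 / 326.87 = 77.44%.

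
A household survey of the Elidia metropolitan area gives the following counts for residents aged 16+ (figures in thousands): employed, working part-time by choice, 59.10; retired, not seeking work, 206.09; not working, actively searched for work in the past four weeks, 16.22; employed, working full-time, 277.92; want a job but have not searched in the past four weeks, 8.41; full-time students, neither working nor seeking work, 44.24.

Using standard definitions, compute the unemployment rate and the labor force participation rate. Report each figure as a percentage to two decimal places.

Unemployment rate ≈ 4.59%; labor force participation rate ≈ 57.72%.

Employed = 59.10 + 277.92 = 337.02 thousand.
Unemployed = 16.22 thousand.
Labor force = 337.02 + 16.22 = 353.24 thousand.
Not in labor force = 206.09 + 8.41 + 44.24 = 258.74 thousand (those not working and not actively searching are outside the labor force — including those who want a job but have given up searching).
Civilian working-age population = 353.24 + 258.74 = 611.98 thousand.
Unemployment rate = 16.22 / 353.24 = 4.59%.
Labor force participation rate = 353.24 / 611.98 = 57.72%.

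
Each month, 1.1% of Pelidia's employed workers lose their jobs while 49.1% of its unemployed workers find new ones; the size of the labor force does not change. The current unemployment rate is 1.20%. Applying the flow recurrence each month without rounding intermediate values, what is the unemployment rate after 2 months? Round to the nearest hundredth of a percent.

Unemployment rate after two months ≈ 1.95%.

With a fixed labor force, u_{t+1} = u_t + s·(1−u_t) − f·u_t = u_t·(1−s−f) + s.
Here 1−s−f = 0.498 and s = 0.011.
u_1 = 0.012000 × 0.498 + 0.011 = 0.016976.
u_2 = 0.016976 × 0.498 + 0.011 = 0.019454.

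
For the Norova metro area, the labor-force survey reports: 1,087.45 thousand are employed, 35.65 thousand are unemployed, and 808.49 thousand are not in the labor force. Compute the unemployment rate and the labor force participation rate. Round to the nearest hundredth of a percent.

Labor force = employed + unemployed = 1,087.45 + 35.65 = 1,123.10 thousand.
Working-age population = 1,123.10 + 808.49 = 1,931.59 thousand.
Unemployment rate = 35.65 / 1,123.10 = 3.17%.
Labor force participation rate = 1,123.10 / 1,931.59 = 58.14%.

Unemployment rate ≈ 3.17%; labor force participation rate ≈ 58.14%.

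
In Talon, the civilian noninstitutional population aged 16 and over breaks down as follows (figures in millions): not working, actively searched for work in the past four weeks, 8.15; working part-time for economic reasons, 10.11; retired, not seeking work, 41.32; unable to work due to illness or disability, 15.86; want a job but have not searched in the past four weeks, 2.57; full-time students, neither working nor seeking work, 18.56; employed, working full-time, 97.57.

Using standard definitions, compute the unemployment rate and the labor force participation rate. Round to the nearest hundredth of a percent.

Employed = 10.11 + 97.57 = 107.68 million (anyone who worked, including part-time for economic reasons, counts as employed).
Unemployed = 8.15 million.
Labor force = 107.68 + 8.15 = 115.83 million.
Not in labor force = 41.32 + 15.86 + 2.57 + 18.56 = 78.31 million (those not working and not actively searching are outside the labor force — including those who want a job but have given up searching).
Civilian working-age population = 115.83 + 78.31 = 194.14 million.
Unemployment rate = 8.15 / 115.83 = 7.04%.
Labor force participation rate = 115.83 / 194.14 = 59.66%.

Unemployment rate ≈ 7.04%; labor force participation rate ≈ 59.66%.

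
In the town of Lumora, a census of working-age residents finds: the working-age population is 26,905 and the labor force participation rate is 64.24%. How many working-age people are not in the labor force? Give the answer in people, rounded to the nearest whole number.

About 9,621 are not in the labor force.

Share not in the labor force = 1 − 0.6424 = 0.3576.
Not in labor force = 0.3576 × 26,905 ≈ 9,621.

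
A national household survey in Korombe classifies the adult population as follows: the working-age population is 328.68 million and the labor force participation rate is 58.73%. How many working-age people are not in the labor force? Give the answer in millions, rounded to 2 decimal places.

Share not in the labor force = 1 − 0.5873 = 0.4127.
Not in labor force = 0.4127 × 328.68 ≈ 135.65 million.

About 135.65 million are not in the labor force.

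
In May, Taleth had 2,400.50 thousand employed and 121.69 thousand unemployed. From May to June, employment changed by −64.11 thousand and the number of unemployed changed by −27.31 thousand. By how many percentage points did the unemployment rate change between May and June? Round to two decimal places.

The unemployment rate changed by −0.94 percentage points.

May: labor force = 2,400.50 + 121.69 = 2,522.19; u = 121.69/2,522.19 = 4.82%.
June: labor force = 2,336.39 + 94.38 = 2,430.77; u = 94.38/2,430.77 = 3.88%.
Change = 3.88% − 4.82% = −0.94 pp.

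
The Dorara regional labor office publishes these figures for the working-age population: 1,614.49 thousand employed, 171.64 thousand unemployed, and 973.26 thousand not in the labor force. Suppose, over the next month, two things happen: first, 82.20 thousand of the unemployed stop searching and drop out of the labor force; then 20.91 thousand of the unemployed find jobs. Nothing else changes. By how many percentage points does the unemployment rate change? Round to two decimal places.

Initially, labor force = 1,614.49 + 171.64 = 1,786.13 thousand, so u = 171.64/1,786.13 = 9.61%.
After the first change, unemployed and labor force both fall by 82.20 → E = 1,614.49, U = 89.44, labor force = 1,703.93 thousand.
After the second change, unemployed falls and employed rises by 20.91; labor force unchanged → E = 1,635.40, U = 68.53, labor force = 1,703.93 thousand.
New unemployment rate = 68.53 / 1,703.93 = 4.02%.
Change = 4.02% − 9.61% = −5.59 percentage points.

The unemployment rate changes by −5.59 percentage points.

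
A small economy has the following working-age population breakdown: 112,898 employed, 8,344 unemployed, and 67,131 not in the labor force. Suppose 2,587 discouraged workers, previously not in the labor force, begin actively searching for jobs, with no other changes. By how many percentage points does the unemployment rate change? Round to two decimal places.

Initially, labor force = 112,898 + 8,344 = 121,242, so u = 8,344/121,242 = 6.88%.
After the change, unemployed and labor force both rise by 2,587 → E = 112,898, U = 10,931, labor force = 123,829.
New unemployment rate = 10,931 / 123,829 = 8.83%.
Change = 8.83% − 6.88% = +1.95 percentage points.

The unemployment rate changes by +1.95 percentage points.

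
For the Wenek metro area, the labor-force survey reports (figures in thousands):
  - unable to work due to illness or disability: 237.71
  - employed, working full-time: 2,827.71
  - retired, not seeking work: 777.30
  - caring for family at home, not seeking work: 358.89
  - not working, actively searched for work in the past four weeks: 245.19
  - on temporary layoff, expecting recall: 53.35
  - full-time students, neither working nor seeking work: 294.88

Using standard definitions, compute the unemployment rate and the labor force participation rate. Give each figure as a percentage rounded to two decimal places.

Employed = 2,827.71 thousand.
Unemployed = 245.19 + 53.35 = 298.54 thousand (jobless and actively searching, or on temporary layoff).
Labor force = 2,827.71 + 298.54 = 3,126.25 thousand.
Not in labor force = 237.71 + 777.30 + 358.89 + 294.88 = 1,668.78 thousand (those not working and not actively searching are outside the labor force).
Civilian working-age population = 3,126.25 + 1,668.78 = 4,795.03 thousand.
Unemployment rate = 298.54 / 3,126.25 = 9.55%.
Labor force participation rate = 3,126.25 / 4,795.03 = 65.20%.

Unemployment rate ≈ 9.55%; labor force participation rate ≈ 65.20%.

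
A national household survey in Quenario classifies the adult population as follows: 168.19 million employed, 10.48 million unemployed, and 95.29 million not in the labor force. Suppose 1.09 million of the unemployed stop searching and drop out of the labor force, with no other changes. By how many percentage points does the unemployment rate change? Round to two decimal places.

Initially, labor force = 168.19 + 10.48 = 178.67 million, so u = 10.48/178.67 = 5.87%.
After the change, unemployed and labor force both fall by 1.09 → E = 168.19, U = 9.39, labor force = 177.58 million.
New unemployment rate = 9.39 / 177.58 = 5.29%.
Change = 5.29% − 5.87% = −0.58 percentage points.

The unemployment rate changes by −0.58 percentage points.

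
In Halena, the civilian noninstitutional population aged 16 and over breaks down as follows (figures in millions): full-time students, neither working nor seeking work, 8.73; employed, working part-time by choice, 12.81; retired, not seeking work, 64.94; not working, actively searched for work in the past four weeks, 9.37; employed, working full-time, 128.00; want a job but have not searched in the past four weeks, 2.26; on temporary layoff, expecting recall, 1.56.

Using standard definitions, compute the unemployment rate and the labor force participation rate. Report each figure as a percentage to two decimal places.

Unemployment rate ≈ 7.20%; labor force participation rate ≈ 66.65%.

Employed = 12.81 + 128.00 = 140.81 million.
Unemployed = 9.37 + 1.56 = 10.93 million (jobless and actively searching, or on temporary layoff).
Labor force = 140.81 + 10.93 = 151.74 million.
Not in labor force = 8.73 + 64.94 + 2.26 = 75.93 million (those not working and not actively searching are outside the labor force — including those who want a job but have given up searching).
Civilian working-age population = 151.74 + 75.93 = 227.67 million.
Unemployment rate = 10.93 / 151.74 = 7.20%.
Labor force participation rate = 151.74 / 227.67 = 66.65%.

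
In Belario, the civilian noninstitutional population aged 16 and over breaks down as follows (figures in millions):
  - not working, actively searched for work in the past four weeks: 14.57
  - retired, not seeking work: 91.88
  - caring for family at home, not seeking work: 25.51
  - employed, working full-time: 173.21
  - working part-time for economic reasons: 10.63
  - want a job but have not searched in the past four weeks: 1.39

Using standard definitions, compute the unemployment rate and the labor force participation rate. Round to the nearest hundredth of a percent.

Employed = 173.21 + 10.63 = 183.84 million (anyone who worked, including part-time for economic reasons, counts as employed).
Unemployed = 14.57 million.
Labor force = 183.84 + 14.57 = 198.41 million.
Not in labor force = 91.88 + 25.51 + 1.39 = 118.78 million (those not working and not actively searching are outside the labor force — including those who want a job but have given up searching).
Civilian working-age population = 198.41 + 118.78 = 317.19 million.
Unemployment rate = 14.57 / 198.41 = 7.34%.
Labor force participation rate = 198.41 / 317.19 = 62.55%.

Unemployment rate ≈ 7.34%; labor force participation rate ≈ 62.55%.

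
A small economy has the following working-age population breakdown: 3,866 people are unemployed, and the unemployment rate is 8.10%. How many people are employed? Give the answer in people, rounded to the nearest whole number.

Labor force = U / u = 3,866 / 0.0810 ≈ 47,728.
Employed = labor force − unemployed = 47,728 − 3,866 = 43,862.

About 43,862 are employed.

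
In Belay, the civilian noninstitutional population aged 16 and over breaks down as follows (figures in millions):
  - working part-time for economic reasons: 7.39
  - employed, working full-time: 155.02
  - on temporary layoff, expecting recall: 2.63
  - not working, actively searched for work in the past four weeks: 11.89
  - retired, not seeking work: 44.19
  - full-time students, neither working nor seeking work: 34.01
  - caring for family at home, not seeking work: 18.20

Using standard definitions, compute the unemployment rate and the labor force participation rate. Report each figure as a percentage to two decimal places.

Unemployment rate ≈ 8.21%; labor force participation rate ≈ 64.73%.

Employed = 7.39 + 155.02 = 162.41 million (anyone who worked, including part-time for economic reasons, counts as employed).
Unemployed = 2.63 + 11.89 = 14.52 million (jobless and actively searching, or on temporary layoff).
Labor force = 162.41 + 14.52 = 176.93 million.
Not in labor force = 44.19 + 34.01 + 18.20 = 96.40 million (those not working and not actively searching are outside the labor force).
Civilian working-age population = 176.93 + 96.40 = 273.33 million.
Unemployment rate = 14.52 / 176.93 = 8.21%.
Labor force participation rate = 176.93 / 273.33 = 64.73%.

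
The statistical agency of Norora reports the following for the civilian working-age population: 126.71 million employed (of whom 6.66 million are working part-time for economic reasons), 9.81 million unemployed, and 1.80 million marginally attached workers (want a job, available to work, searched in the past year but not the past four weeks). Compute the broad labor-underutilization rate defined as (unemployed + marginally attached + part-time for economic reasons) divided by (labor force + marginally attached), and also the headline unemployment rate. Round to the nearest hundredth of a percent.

Broad underutilization rate ≈ 13.21%; headline unemployment rate ≈ 7.19%.

Labor force = 126.71 + 9.81 = 136.52 million.
Numerator = 9.81 + 1.80 + 6.66 = 18.27 million.
Denominator = 136.52 + 1.80 = 138.32 million.
Broad rate = 18.27 / 138.32 = 13.21%.
Headline unemployment rate = 9.81 / 136.52 = 7.19%.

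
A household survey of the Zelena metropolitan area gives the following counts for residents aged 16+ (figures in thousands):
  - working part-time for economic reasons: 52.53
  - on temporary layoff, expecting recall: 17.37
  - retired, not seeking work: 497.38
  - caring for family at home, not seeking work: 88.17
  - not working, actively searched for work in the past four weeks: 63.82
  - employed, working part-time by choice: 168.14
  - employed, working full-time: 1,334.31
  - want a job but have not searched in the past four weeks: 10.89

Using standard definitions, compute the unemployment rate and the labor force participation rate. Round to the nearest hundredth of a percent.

Unemployment rate ≈ 4.96%; labor force participation rate ≈ 73.29%.

Employed = 52.53 + 168.14 + 1,334.31 = 1,554.98 thousand (anyone who worked, including part-time for economic reasons, counts as employed).
Unemployed = 17.37 + 63.82 = 81.19 thousand (jobless and actively searching, or on temporary layoff).
Labor force = 1,554.98 + 81.19 = 1,636.17 thousand.
Not in labor force = 497.38 + 88.17 + 10.89 = 596.44 thousand (those not working and not actively searching are outside the labor force — including those who want a job but have given up searching).
Civilian working-age population = 1,636.17 + 596.44 = 2,232.61 thousand.
Unemployment rate = 81.19 / 1,636.17 = 4.96%.
Labor force participation rate = 1,636.17 / 2,232.61 = 73.29%.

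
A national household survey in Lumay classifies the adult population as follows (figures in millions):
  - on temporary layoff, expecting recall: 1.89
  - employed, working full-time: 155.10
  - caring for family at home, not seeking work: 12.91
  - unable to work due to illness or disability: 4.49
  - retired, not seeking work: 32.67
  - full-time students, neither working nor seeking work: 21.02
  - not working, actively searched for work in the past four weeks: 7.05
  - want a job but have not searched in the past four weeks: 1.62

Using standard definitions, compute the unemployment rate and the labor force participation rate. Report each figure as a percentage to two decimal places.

Unemployment rate ≈ 5.45%; labor force participation rate ≈ 69.29%.

Employed = 155.10 million.
Unemployed = 1.89 + 7.05 = 8.94 million (jobless and actively searching, or on temporary layoff).
Labor force = 155.10 + 8.94 = 164.04 million.
Not in labor force = 12.91 + 4.49 + 32.67 + 21.02 + 1.62 = 72.71 million (those not working and not actively searching are outside the labor force — including those who want a job but have given up searching).
Civilian working-age population = 164.04 + 72.71 = 236.75 million.
Unemployment rate = 8.94 / 164.04 = 5.45%.
Labor force participation rate = 164.04 / 236.75 = 69.29%.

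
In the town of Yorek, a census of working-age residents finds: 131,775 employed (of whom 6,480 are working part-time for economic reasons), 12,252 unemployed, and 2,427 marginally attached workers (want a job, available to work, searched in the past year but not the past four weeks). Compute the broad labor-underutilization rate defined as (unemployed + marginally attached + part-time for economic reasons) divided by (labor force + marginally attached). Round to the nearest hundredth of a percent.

Labor force = 131,775 + 12,252 = 144,027.
Numerator = 12,252 + 2,427 + 6,480 = 21,159.
Denominator = 144,027 + 2,427 = 146,454.
Broad rate = 21,159 / 146,454 = 14.45%.

Broad underutilization rate ≈ 14.45%.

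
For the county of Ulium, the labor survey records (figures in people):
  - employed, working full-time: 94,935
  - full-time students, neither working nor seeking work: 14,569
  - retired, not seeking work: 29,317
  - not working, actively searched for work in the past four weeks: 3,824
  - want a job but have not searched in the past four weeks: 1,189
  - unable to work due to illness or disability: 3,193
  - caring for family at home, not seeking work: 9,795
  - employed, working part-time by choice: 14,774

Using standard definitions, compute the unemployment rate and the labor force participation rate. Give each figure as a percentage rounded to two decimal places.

Unemployment rate ≈ 3.37%; labor force participation rate ≈ 66.16%.

Employed = 94,935 + 14,774 = 109,709.
Unemployed = 3,824.
Labor force = 109,709 + 3,824 = 113,533.
Not in labor force = 14,569 + 29,317 + 1,189 + 3,193 + 9,795 = 58,063 (those not working and not actively searching are outside the labor force — including those who want a job but have given up searching).
Civilian working-age population = 113,533 + 58,063 = 171,596.
Unemployment rate = 3,824 / 113,533 = 3.37%.
Labor force participation rate = 113,533 / 171,596 = 66.16%.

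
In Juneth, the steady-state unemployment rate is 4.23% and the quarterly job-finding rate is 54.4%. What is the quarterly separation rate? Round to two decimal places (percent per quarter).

From u* = s/(s+f): s = u·f/(1−u).
s = 0.0423 × 54.4 / (1 − 0.0423) = 2.3011 / 0.9577 ≈ 2.40% per quarter.

Separation rate ≈ 2.40% per quarter.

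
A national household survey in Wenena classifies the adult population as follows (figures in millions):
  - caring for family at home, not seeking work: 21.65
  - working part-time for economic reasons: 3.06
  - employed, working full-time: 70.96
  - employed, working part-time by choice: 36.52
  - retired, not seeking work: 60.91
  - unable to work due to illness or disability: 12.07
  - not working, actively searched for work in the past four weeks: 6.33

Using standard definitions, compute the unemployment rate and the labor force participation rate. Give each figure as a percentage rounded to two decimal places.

Employed = 3.06 + 70.96 + 36.52 = 110.54 million (anyone who worked, including part-time for economic reasons, counts as employed).
Unemployed = 6.33 million.
Labor force = 110.54 + 6.33 = 116.87 million.
Not in labor force = 21.65 + 60.91 + 12.07 = 94.63 million (those not working and not actively searching are outside the labor force).
Civilian working-age population = 116.87 + 94.63 = 211.50 million.
Unemployment rate = 6.33 / 116.87 = 5.42%.
Labor force participation rate = 116.87 / 211.50 = 55.26%.

Unemployment rate ≈ 5.42%; labor force participation rate ≈ 55.26%.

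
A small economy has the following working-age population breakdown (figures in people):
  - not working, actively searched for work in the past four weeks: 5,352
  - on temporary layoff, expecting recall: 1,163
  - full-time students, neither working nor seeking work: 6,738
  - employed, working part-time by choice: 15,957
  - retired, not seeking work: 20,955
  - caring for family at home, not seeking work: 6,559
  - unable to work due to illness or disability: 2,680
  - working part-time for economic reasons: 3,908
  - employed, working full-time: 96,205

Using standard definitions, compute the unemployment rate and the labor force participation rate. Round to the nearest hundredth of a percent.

Employed = 15,957 + 3,908 + 96,205 = 116,070 (anyone who worked, including part-time for economic reasons, counts as employed).
Unemployed = 5,352 + 1,163 = 6,515 (jobless and actively searching, or on temporary layoff).
Labor force = 116,070 + 6,515 = 122,585.
Not in labor force = 6,738 + 20,955 + 6,559 + 2,680 = 36,932 (those not working and not actively searching are outside the labor force).
Civilian working-age population = 122,585 + 36,932 = 159,517.
Unemployment rate = 6,515 / 122,585 = 5.31%.
Labor force participation rate = 122,585 / 159,517 = 76.85%.

Unemployment rate ≈ 5.31%; labor force participation rate ≈ 76.85%.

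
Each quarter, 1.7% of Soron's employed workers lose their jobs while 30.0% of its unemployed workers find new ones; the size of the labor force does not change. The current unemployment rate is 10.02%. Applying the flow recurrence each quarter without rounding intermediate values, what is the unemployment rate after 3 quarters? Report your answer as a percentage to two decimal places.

Unemployment rate after three quarters ≈ 6.85%.

With a fixed labor force, u_{t+1} = u_t + s·(1−u_t) − f·u_t = u_t·(1−s−f) + s.
Here 1−s−f = 0.683 and s = 0.017.
u_1 = 0.100200 × 0.683 + 0.017 = 0.085437.
u_2 = 0.085437 × 0.683 + 0.017 = 0.075353.
u_3 = 0.075353 × 0.683 + 0.017 = 0.068466.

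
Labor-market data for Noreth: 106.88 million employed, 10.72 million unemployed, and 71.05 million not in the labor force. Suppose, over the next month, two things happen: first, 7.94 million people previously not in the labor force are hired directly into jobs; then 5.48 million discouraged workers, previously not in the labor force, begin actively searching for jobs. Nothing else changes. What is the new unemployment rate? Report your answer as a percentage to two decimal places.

Initially, labor force = 106.88 + 10.72 = 117.60 million, so u = 10.72/117.60 = 9.12%.
After the first change, employed and labor force both rise by 7.94; unemployed unchanged → E = 114.82, U = 10.72, labor force = 125.54 million.
After the second change, unemployed and labor force both rise by 5.48 → E = 114.82, U = 16.20, labor force = 131.02 million.
New unemployment rate = 16.20 / 131.02 = 12.36%.

New unemployment rate ≈ 12.36%.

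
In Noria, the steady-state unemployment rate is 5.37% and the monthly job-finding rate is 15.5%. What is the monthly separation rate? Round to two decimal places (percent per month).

From u* = s/(s+f): s = u·f/(1−u).
s = 0.0537 × 15.5 / (1 − 0.0537) = 0.8323 / 0.9463 ≈ 0.88% per month.

Separation rate ≈ 0.88% per month.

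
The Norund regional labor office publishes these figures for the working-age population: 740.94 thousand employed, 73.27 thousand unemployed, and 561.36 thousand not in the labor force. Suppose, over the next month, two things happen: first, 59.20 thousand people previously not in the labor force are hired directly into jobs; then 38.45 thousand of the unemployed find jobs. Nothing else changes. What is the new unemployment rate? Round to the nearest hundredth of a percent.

New unemployment rate ≈ 3.99%.

Initially, labor force = 740.94 + 73.27 = 814.21 thousand, so u = 73.27/814.21 = 9.00%.
After the first change, employed and labor force both rise by 59.20; unemployed unchanged → E = 800.14, U = 73.27, labor force = 873.41 thousand.
After the second change, unemployed falls and employed rises by 38.45; labor force unchanged → E = 838.59, U = 34.82, labor force = 873.41 thousand.
New unemployment rate = 34.82 / 873.41 = 3.99%.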